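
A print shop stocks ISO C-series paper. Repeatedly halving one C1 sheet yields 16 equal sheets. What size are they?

C5

16 = 2^4, so 4 halving steps.
C1 → C2 → … → C5 after 4 steps.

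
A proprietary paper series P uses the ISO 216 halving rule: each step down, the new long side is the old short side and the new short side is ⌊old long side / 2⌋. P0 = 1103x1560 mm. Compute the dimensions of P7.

P1 = 780 × 1103 mm (from P0 by 1 halving).
P2: ⌊1103/2⌋ × 780 = 551 × 780 mm
P3: ⌊780/2⌋ × 551 = 390 × 551 mm
P4: ⌊551/2⌋ × 390 = 275 × 390 mm
P5: ⌊390/2⌋ × 275 = 195 × 275 mm
P6: ⌊275/2⌋ × 195 = 137 × 195 mm
P7: ⌊195/2⌋ × 137 = 97 × 137 mm

97 × 137 mm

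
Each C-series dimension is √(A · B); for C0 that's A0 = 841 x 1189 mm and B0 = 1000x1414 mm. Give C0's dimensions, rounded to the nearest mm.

917 × 1297 mm

Short: √(841 · 1000) = √841000 ≈ 917.1 mm.
Long: √(1189 · 1414) = √1681246 ≈ 1296.6 mm.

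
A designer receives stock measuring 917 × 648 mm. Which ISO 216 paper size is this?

Aspect ratio 917/648 ≈ 1.415 — close to the ISO √2 ≈ 1.414.
In the C-series (envelope sizes, between A and B): C1 = 648 × 917 mm.

C1 (648 × 917 mm)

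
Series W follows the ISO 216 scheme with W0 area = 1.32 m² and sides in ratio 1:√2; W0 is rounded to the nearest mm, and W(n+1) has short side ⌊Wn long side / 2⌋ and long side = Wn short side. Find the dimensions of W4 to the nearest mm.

Let W0's short side be w mm. w · w√2 = 1.32 m² = 1,320,000 mm², so w ≈ 966.1 mm and w√2 ≈ 1366.3 mm → W0 = 966 × 1366 mm.
W1: ⌊1366/2⌋ × 966 = 683 × 966 mm
W2: ⌊966/2⌋ × 683 = 483 × 683 mm
W3: ⌊683/2⌋ × 483 = 341 × 483 mm
W4: ⌊483/2⌋ × 341 = 241 × 341 mm

241 × 341 mm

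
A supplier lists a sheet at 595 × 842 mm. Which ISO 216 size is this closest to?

Aspect ratio 842/595 ≈ 1.415 — close to the ISO √2 ≈ 1.414.
In the A-series (A0 area = 1 m²): A1 = 594 × 841 mm.
Off by 2 mm total — nearest standard size.

A1 (594 × 841 mm)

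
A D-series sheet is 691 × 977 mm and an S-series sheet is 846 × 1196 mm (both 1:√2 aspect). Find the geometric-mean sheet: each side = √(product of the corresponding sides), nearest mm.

765 × 1081 mm

Short side: √(691 · 846) = √584586 ≈ 764.6 → 765 mm
Long side: √(977 · 1196) = √1168492 ≈ 1081.0 → 1081 mm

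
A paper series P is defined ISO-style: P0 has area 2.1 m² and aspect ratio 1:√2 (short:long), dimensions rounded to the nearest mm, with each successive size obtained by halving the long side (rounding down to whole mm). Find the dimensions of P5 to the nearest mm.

Let P0's short side be w mm. w · w√2 = 2.1 m² = 2,100,000 mm², so w ≈ 1218.6 mm and w√2 ≈ 1723.3 mm → P0 = 1219 × 1723 mm.
P1: ⌊1723/2⌋ × 1219 = 861 × 1219 mm
P2: ⌊1219/2⌋ × 861 = 609 × 861 mm
P3: ⌊861/2⌋ × 609 = 430 × 609 mm
P4: ⌊609/2⌋ × 430 = 304 × 430 mm
P5: ⌊430/2⌋ × 304 = 215 × 304 mm

215 × 304 mm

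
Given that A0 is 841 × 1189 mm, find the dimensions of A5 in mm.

A1: ⌊1189/2⌋ × 841 = 594 × 841 mm
A2: ⌊841/2⌋ × 594 = 420 × 594 mm
A3: ⌊594/2⌋ × 420 = 297 × 420 mm
A4: ⌊420/2⌋ × 297 = 210 × 297 mm
A5: ⌊297/2⌋ × 210 = 148 × 210 mm

148 × 210 mm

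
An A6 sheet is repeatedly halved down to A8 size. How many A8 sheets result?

4

A6 = 105 × 148 mm; A8 = 52 × 74 mm.
Each halving step doubles the count; 2 steps from A6 to A8.
2^2 = 4.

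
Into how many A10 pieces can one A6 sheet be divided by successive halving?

Each ISO step halves the sheet: 1 × A6 → 2 × A7 → 4 × A8 → 8 × A9 → …
From A6 to A10 is 4 halving steps: 2^4 = 16.

16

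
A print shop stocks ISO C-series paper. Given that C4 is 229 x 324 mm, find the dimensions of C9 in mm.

40 × 57 mm

C5: ⌊324/2⌋ × 229 = 162 × 229 mm
C6: ⌊229/2⌋ × 162 = 114 × 162 mm
C7: ⌊162/2⌋ × 114 = 81 × 114 mm
C8: ⌊114/2⌋ × 81 = 57 × 81 mm
C9: ⌊81/2⌋ × 57 = 40 × 57 mm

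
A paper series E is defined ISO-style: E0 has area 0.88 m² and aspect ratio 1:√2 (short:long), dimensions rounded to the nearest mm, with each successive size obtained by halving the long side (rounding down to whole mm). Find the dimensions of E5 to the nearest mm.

139 × 197 mm

Let E0's short side be w mm. w · w√2 = 0.88 m² = 880,000 mm², so w ≈ 788.8 mm and w√2 ≈ 1115.6 mm → E0 = 789 × 1116 mm.
E1: ⌊1116/2⌋ × 789 = 558 × 789 mm
E2: ⌊789/2⌋ × 558 = 394 × 558 mm
E3: ⌊558/2⌋ × 394 = 279 × 394 mm
E4: ⌊394/2⌋ × 279 = 197 × 279 mm
E5: ⌊279/2⌋ × 197 = 139 × 197 mm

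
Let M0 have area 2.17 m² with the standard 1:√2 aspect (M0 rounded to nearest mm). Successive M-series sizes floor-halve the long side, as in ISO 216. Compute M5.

219 × 309 mm

Let M0's short side be w mm. w · w√2 = 2.17 m² = 2,170,000 mm², so w ≈ 1238.7 mm and w√2 ≈ 1751.8 mm → M0 = 1239 × 1752 mm.
M1: ⌊1752/2⌋ × 1239 = 876 × 1239 mm
M2: ⌊1239/2⌋ × 876 = 619 × 876 mm
M3: ⌊876/2⌋ × 619 = 438 × 619 mm
M4: ⌊619/2⌋ × 438 = 309 × 438 mm
M5: ⌊438/2⌋ × 309 = 219 × 309 mm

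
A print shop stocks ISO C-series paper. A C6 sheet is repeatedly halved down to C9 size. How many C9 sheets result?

8

Each ISO step halves the sheet: 1 × C6 → 2 × C7 → 4 × C8 → 8 × C9
From C6 to C9 is 3 halving steps: 2^3 = 8.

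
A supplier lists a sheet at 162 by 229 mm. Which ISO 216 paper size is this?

C5 (162 × 229 mm)

Aspect ratio 229/162 ≈ 1.414 — close to the ISO √2 ≈ 1.414.
In the C-series (envelope sizes, between A and B): C5 = 162 × 229 mm.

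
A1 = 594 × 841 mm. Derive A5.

148 × 210 mm

A2: ⌊841/2⌋ × 594 = 420 × 594 mm
A3: ⌊594/2⌋ × 420 = 297 × 420 mm
A4: ⌊420/2⌋ × 297 = 210 × 297 mm
A5: ⌊297/2⌋ × 210 = 148 × 210 mm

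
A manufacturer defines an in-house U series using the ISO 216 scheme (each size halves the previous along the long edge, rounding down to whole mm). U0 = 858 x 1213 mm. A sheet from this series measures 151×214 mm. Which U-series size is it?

U5

U0: 858 × 1213 mm
U1: 606 × 858 mm
U2: 429 × 606 mm
U3: 303 × 429 mm
U4: 214 × 303 mm
U5: 151 × 214 mm
U6: 107 × 151 mm
→ matches U5.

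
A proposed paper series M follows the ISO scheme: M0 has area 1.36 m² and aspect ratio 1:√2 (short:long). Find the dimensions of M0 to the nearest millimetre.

Let the short side be w mm. Then w · w√2 = 1.36 m² = 1,360,000 mm².
w² = 1,360,000/√2, so w ≈ 980.6 mm; long side = w√2 ≈ 1386.8 mm.

981 × 1387 mm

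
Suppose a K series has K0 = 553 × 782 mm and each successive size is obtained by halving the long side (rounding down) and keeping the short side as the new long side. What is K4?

138 × 195 mm

K1: ⌊782/2⌋ × 553 = 391 × 553 mm
K2: ⌊553/2⌋ × 391 = 276 × 391 mm
K3: ⌊391/2⌋ × 276 = 195 × 276 mm
K4: ⌊276/2⌋ × 195 = 138 × 195 mm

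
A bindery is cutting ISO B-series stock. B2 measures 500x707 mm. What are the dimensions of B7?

B3: ⌊707/2⌋ × 500 = 353 × 500 mm
B4: ⌊500/2⌋ × 353 = 250 × 353 mm
B5: ⌊353/2⌋ × 250 = 176 × 250 mm
B6: ⌊250/2⌋ × 176 = 125 × 176 mm
B7: ⌊176/2⌋ × 125 = 88 × 125 mm

88 × 125 mm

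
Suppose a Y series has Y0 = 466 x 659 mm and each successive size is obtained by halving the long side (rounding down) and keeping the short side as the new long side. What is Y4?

Y1: ⌊659/2⌋ × 466 = 329 × 466 mm
Y2: ⌊466/2⌋ × 329 = 233 × 329 mm
Y3: ⌊329/2⌋ × 233 = 164 × 233 mm
Y4: ⌊233/2⌋ × 164 = 116 × 164 mm

116 × 164 mm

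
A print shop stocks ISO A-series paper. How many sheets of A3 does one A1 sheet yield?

Each ISO step halves the sheet: 1 × A1 → 2 × A2 → 4 × A3
From A1 to A3 is 2 halving steps: 2^2 = 4.

4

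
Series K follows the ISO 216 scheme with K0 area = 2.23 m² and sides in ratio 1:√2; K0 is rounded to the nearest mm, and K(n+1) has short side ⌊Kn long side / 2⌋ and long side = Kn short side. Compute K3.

444 × 628 mm

Let K0's short side be w mm. w · w√2 = 2.23 m² = 2,230,000 mm², so w ≈ 1255.7 mm and w√2 ≈ 1775.9 mm → K0 = 1256 × 1776 mm.
K1: ⌊1776/2⌋ × 1256 = 888 × 1256 mm
K2: ⌊1256/2⌋ × 888 = 628 × 888 mm
K3: ⌊888/2⌋ × 628 = 444 × 628 mm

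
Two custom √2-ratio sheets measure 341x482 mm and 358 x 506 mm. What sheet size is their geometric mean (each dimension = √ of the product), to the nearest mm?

349 × 494 mm

Short side: √(341 · 358) = √122078 ≈ 349.4 → 349 mm
Long side: √(482 · 506) = √243892 ≈ 493.9 → 494 mm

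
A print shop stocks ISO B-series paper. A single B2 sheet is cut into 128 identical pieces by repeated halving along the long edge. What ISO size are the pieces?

128 = 2^7, so 7 halving steps.
B2 → B3 → … → B9 after 7 steps.

B9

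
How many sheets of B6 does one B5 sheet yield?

2

Each ISO step halves the sheet: 1 × B5 → 2 × B6
From B5 to B6 is 1 halving step: 2^1 = 2.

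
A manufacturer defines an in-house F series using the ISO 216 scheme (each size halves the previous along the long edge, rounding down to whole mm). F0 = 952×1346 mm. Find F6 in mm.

F1 = 673 × 952 mm (from F0 by 1 halving).
F2: ⌊952/2⌋ × 673 = 476 × 673 mm
F3: ⌊673/2⌋ × 476 = 336 × 476 mm
F4: ⌊476/2⌋ × 336 = 238 × 336 mm
F5: ⌊336/2⌋ × 238 = 168 × 238 mm
F6: ⌊238/2⌋ × 168 = 119 × 168 mm

119 × 168 mm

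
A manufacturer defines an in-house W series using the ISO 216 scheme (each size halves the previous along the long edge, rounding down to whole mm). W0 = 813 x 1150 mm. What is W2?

W1: ⌊1150/2⌋ × 813 = 575 × 813 mm
W2: ⌊813/2⌋ × 575 = 406 × 575 mm

406 × 575 mm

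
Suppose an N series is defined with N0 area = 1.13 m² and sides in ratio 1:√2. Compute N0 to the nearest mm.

Let the short side be w mm. Then w · w√2 = 1.13 m² = 1,130,000 mm².
w² = 1,130,000/√2, so w ≈ 893.9 mm; long side = w√2 ≈ 1264.1 mm.

894 × 1264 mm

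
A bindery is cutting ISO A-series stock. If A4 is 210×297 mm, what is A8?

A5: ⌊297/2⌋ × 210 = 148 × 210 mm
A6: ⌊210/2⌋ × 148 = 105 × 148 mm
A7: ⌊148/2⌋ × 105 = 74 × 105 mm
A8: ⌊105/2⌋ × 74 = 52 × 74 mm

52 × 74 mm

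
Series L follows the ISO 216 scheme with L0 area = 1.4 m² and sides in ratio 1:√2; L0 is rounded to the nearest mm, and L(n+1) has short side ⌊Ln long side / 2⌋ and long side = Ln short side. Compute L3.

351 × 497 mm

Let L0's short side be w mm. w · w√2 = 1.4 m² = 1,400,000 mm², so w ≈ 995.0 mm and w√2 ≈ 1407.1 mm → L0 = 995 × 1407 mm.
L1: ⌊1407/2⌋ × 995 = 703 × 995 mm
L2: ⌊995/2⌋ × 703 = 497 × 703 mm
L3: ⌊703/2⌋ × 497 = 351 × 497 mm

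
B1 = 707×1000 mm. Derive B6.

B2: ⌊1000/2⌋ × 707 = 500 × 707 mm
B3: ⌊707/2⌋ × 500 = 353 × 500 mm
B4: ⌊500/2⌋ × 353 = 250 × 353 mm
B5: ⌊353/2⌋ × 250 = 176 × 250 mm
B6: ⌊250/2⌋ × 176 = 125 × 176 mm

125 × 176 mm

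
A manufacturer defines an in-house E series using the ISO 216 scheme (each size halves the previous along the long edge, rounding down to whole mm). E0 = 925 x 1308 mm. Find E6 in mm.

E1 = 654 × 925 mm (from E0 by 1 halving).
E2: ⌊925/2⌋ × 654 = 462 × 654 mm
E3: ⌊654/2⌋ × 462 = 327 × 462 mm
E4: ⌊462/2⌋ × 327 = 231 × 327 mm
E5: ⌊327/2⌋ × 231 = 163 × 231 mm
E6: ⌊231/2⌋ × 163 = 115 × 163 mm

115 × 163 mm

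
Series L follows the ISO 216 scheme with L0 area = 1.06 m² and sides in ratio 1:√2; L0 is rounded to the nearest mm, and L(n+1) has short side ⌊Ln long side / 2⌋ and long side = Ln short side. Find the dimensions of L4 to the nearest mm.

Let L0's short side be w mm. w · w√2 = 1.06 m² = 1,060,000 mm², so w ≈ 865.8 mm and w√2 ≈ 1224.4 mm → L0 = 866 × 1224 mm.
L1: ⌊1224/2⌋ × 866 = 612 × 866 mm
L2: ⌊866/2⌋ × 612 = 433 × 612 mm
L3: ⌊612/2⌋ × 433 = 306 × 433 mm
L4: ⌊433/2⌋ × 306 = 216 × 306 mm

216 × 306 mm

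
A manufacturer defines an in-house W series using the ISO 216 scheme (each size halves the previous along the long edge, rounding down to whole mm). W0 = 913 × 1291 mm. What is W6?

114 × 161 mm

W1 = 645 × 913 mm (from W0 by 1 halving).
W2: ⌊913/2⌋ × 645 = 456 × 645 mm
W3: ⌊645/2⌋ × 456 = 322 × 456 mm
W4: ⌊456/2⌋ × 322 = 228 × 322 mm
W5: ⌊322/2⌋ × 228 = 161 × 228 mm
W6: ⌊228/2⌋ × 161 = 114 × 161 mm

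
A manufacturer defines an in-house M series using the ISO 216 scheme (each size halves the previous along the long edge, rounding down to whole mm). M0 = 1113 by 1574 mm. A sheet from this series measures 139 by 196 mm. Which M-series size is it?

M6

M0: 1113 × 1574 mm
M1: 787 × 1113 mm
M2: 556 × 787 mm
M3: 393 × 556 mm
M4: 278 × 393 mm
M5: 196 × 278 mm
M6: 139 × 196 mm
M7: 98 × 139 mm
→ matches M6.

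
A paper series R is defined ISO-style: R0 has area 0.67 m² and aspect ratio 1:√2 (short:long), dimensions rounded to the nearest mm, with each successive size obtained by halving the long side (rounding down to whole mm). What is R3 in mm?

Let R0's short side be w mm. w · w√2 = 0.67 m² = 670,000 mm², so w ≈ 688.3 mm and w√2 ≈ 973.4 mm → R0 = 688 × 973 mm.
R1: ⌊973/2⌋ × 688 = 486 × 688 mm
R2: ⌊688/2⌋ × 486 = 344 × 486 mm
R3: ⌊486/2⌋ × 344 = 243 × 344 mm

243 × 344 mm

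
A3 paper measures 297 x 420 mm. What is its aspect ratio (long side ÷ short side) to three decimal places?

420 / 297 = 1.414
Matches √2 ≈ 1.414 — the ISO 216 defining ratio.

1.414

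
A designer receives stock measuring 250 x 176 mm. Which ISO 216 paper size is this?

Aspect ratio 250/176 ≈ 1.420 — close to the ISO √2 ≈ 1.414.
In the B-series (B0 = 1000 × 1414 mm): B5 = 176 × 250 mm.

B5 (176 × 250 mm)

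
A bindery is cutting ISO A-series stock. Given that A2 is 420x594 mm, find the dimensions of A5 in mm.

A3: ⌊594/2⌋ × 420 = 297 × 420 mm
A4: ⌊420/2⌋ × 297 = 210 × 297 mm
A5: ⌊297/2⌋ × 210 = 148 × 210 mm

148 × 210 mm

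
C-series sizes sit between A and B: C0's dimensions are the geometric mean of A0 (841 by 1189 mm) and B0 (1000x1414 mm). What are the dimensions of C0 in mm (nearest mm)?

917 × 1297 mm

Short: √(841 · 1000) = √841000 ≈ 917.1 mm.
Long: √(1189 · 1414) = √1681246 ≈ 1296.6 mm.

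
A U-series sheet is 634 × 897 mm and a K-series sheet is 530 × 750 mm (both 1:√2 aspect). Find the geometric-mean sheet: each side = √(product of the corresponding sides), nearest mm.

580 × 820 mm

Short side: √(634 · 530) = √336020 ≈ 579.7 → 580 mm
Long side: √(897 · 750) = √672750 ≈ 820.2 → 820 mm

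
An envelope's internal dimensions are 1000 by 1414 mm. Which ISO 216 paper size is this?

Aspect ratio 1414/1000 ≈ 1.414 — close to the ISO √2 ≈ 1.414.
In the B-series (B0 = 1000 × 1414 mm): B0 = 1000 × 1414 mm.

B0 (1000 × 1414 mm)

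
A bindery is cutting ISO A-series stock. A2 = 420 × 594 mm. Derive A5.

148 × 210 mm

A3: ⌊594/2⌋ × 420 = 297 × 420 mm
A4: ⌊420/2⌋ × 297 = 210 × 297 mm
A5: ⌊297/2⌋ × 210 = 148 × 210 mm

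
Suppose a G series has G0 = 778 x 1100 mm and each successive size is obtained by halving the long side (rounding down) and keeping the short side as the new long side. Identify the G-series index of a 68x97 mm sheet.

G7

G0: 778 × 1100 mm
G1: 550 × 778 mm
G2: 389 × 550 mm
G3: 275 × 389 mm
G4: 194 × 275 mm
G5: 137 × 194 mm
G6: 97 × 137 mm
G7: 68 × 97 mm
G8: 48 × 68 mm
→ matches G7.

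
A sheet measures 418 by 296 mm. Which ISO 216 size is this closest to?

Aspect ratio 418/296 ≈ 1.412 — close to the ISO √2 ≈ 1.414.
In the A-series (A0 area = 1 m²): A3 = 297 × 420 mm.
Off by 3 mm total — nearest standard size.

A3 (297 × 420 mm)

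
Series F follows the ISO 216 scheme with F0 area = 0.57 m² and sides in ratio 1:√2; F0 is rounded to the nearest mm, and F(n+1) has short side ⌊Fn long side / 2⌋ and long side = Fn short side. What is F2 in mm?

Let F0's short side be w mm. w · w√2 = 0.57 m² = 570,000 mm², so w ≈ 634.9 mm and w√2 ≈ 897.8 mm → F0 = 635 × 898 mm.
F1: ⌊898/2⌋ × 635 = 449 × 635 mm
F2: ⌊635/2⌋ × 449 = 317 × 449 mm

317 × 449 mm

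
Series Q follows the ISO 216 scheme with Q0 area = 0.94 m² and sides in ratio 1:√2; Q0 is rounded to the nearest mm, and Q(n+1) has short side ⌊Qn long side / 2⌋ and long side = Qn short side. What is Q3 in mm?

288 × 407 mm

Let Q0's short side be w mm. w · w√2 = 0.94 m² = 940,000 mm², so w ≈ 815.3 mm and w√2 ≈ 1153.0 mm → Q0 = 815 × 1153 mm.
Q1: ⌊1153/2⌋ × 815 = 576 × 815 mm
Q2: ⌊815/2⌋ × 576 = 407 × 576 mm
Q3: ⌊576/2⌋ × 407 = 288 × 407 mm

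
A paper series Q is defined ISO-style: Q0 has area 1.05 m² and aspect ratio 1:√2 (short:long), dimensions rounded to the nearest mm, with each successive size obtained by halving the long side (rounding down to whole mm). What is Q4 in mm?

Let Q0's short side be w mm. w · w√2 = 1.05 m² = 1,050,000 mm², so w ≈ 861.7 mm and w√2 ≈ 1218.6 mm → Q0 = 862 × 1219 mm.
Q1: ⌊1219/2⌋ × 862 = 609 × 862 mm
Q2: ⌊862/2⌋ × 609 = 431 × 609 mm
Q3: ⌊609/2⌋ × 431 = 304 × 431 mm
Q4: ⌊431/2⌋ × 304 = 215 × 304 mm

215 × 304 mm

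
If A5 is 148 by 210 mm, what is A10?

26 × 37 mm

A6: ⌊210/2⌋ × 148 = 105 × 148 mm
A7: ⌊148/2⌋ × 105 = 74 × 105 mm
A8: ⌊105/2⌋ × 74 = 52 × 74 mm
A9: ⌊74/2⌋ × 52 = 37 × 52 mm
A10: ⌊52/2⌋ × 37 = 26 × 37 mm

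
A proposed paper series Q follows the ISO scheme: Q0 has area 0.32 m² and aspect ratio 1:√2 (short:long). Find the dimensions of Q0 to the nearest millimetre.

476 × 673 mm

Let the short side be w mm. Then w · w√2 = 0.32 m² = 320,000 mm².
w² = 320,000/√2, so w ≈ 475.7 mm; long side = w√2 ≈ 672.7 mm.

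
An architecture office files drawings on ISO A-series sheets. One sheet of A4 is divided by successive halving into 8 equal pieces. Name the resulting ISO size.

8 = 2^3, so 3 halving steps.
A4 → A5 → … → A7 after 3 steps.

A7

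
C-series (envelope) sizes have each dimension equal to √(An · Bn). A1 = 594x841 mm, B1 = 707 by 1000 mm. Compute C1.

Short side: √(594 · 707) = √419958 ≈ 648.0 → 648 mm
Long side: √(841 · 1000) = √841000 ≈ 917.1 → 917 mm

648 × 917 mm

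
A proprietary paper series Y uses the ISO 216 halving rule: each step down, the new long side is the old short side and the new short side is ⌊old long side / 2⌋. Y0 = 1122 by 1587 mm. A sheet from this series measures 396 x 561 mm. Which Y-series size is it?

Y0: 1122 × 1587 mm
Y1: 793 × 1122 mm
Y2: 561 × 793 mm
Y3: 396 × 561 mm
Y4: 280 × 396 mm
→ matches Y3.

Y3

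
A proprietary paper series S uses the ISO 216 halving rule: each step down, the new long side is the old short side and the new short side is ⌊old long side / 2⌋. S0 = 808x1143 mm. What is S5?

S1: ⌊1143/2⌋ × 808 = 571 × 808 mm
S2: ⌊808/2⌋ × 571 = 404 × 571 mm
S3: ⌊571/2⌋ × 404 = 285 × 404 mm
S4: ⌊404/2⌋ × 285 = 202 × 285 mm
S5: ⌊285/2⌋ × 202 = 142 × 202 mm

142 × 202 mm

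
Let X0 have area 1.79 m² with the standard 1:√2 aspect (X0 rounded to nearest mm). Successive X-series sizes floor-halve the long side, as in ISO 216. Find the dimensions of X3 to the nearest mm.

397 × 562 mm

Let X0's short side be w mm. w · w√2 = 1.79 m² = 1,790,000 mm², so w ≈ 1125.0 mm and w√2 ≈ 1591.1 mm → X0 = 1125 × 1591 mm.
X1: ⌊1591/2⌋ × 1125 = 795 × 1125 mm
X2: ⌊1125/2⌋ × 795 = 562 × 795 mm
X3: ⌊795/2⌋ × 562 = 397 × 562 mm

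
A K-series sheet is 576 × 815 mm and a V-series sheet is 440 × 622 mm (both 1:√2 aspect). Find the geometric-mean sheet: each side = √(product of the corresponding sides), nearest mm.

503 × 712 mm

Short side: √(576 · 440) = √253440 ≈ 503.4 → 503 mm
Long side: √(815 · 622) = √506930 ≈ 712.0 → 712 mm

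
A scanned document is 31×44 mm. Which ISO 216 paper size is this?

B10 (31 × 44 mm)

Aspect ratio 44/31 ≈ 1.419 — close to the ISO √2 ≈ 1.414.
In the B-series (B0 = 1000 × 1414 mm): B10 = 31 × 44 mm.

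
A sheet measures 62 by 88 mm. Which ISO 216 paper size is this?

B8 (62 × 88 mm)

Aspect ratio 88/62 ≈ 1.419 — close to the ISO √2 ≈ 1.414.
In the B-series (B0 = 1000 × 1414 mm): B8 = 62 × 88 mm.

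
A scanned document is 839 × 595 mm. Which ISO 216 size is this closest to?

A1 (594 × 841 mm)

Aspect ratio 839/595 ≈ 1.410 — close to the ISO √2 ≈ 1.414.
In the A-series (A0 area = 1 m²): A1 = 594 × 841 mm.
Off by 3 mm total — nearest standard size.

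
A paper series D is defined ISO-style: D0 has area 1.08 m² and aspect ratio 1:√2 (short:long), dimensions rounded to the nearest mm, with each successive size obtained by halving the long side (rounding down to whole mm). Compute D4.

Let D0's short side be w mm. w · w√2 = 1.08 m² = 1,080,000 mm², so w ≈ 873.9 mm and w√2 ≈ 1235.9 mm → D0 = 874 × 1236 mm.
D1: ⌊1236/2⌋ × 874 = 618 × 874 mm
D2: ⌊874/2⌋ × 618 = 437 × 618 mm
D3: ⌊618/2⌋ × 437 = 309 × 437 mm
D4: ⌊437/2⌋ × 309 = 218 × 309 mm

218 × 309 mm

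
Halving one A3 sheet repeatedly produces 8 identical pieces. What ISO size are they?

A6

8 = 2^3, so 3 halving steps.
A3 → A4 → … → A6 after 3 steps.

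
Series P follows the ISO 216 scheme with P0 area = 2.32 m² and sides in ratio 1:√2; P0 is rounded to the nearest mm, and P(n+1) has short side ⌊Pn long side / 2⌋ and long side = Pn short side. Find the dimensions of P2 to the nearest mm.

Let P0's short side be w mm. w · w√2 = 2.32 m² = 2,320,000 mm², so w ≈ 1280.8 mm and w√2 ≈ 1811.3 mm → P0 = 1281 × 1811 mm.
P1: ⌊1811/2⌋ × 1281 = 905 × 1281 mm
P2: ⌊1281/2⌋ × 905 = 640 × 905 mm

640 × 905 mm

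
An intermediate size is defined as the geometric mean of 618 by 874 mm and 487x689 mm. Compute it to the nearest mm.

549 × 776 mm

Short side: √(618 · 487) = √300966 ≈ 548.6 → 549 mm
Long side: √(874 · 689) = √602186 ≈ 776.0 → 776 mm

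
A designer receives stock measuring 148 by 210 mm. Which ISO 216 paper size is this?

A5 (148 × 210 mm)

Aspect ratio 210/148 ≈ 1.419 — close to the ISO √2 ≈ 1.414.
In the A-series (A0 area = 1 m²): A5 = 148 × 210 mm.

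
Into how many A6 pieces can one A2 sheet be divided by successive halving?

Each ISO step halves the sheet: 1 × A2 → 2 × A3 → 4 × A4 → 8 × A5 → …
From A2 to A6 is 4 halving steps: 2^4 = 16.

16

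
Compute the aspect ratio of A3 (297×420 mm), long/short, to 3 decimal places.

1.414

420 / 297 = 1.414
Matches √2 ≈ 1.414 — the ISO 216 defining ratio.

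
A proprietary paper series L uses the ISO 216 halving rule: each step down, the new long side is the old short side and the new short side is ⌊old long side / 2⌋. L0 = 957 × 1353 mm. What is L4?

239 × 338 mm

L1: ⌊1353/2⌋ × 957 = 676 × 957 mm
L2: ⌊957/2⌋ × 676 = 478 × 676 mm
L3: ⌊676/2⌋ × 478 = 338 × 478 mm
L4: ⌊478/2⌋ × 338 = 239 × 338 mm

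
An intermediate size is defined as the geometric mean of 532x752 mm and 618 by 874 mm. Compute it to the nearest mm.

Short side: √(532 · 618) = √328776 ≈ 573.4 → 573 mm
Long side: √(752 · 874) = √657248 ≈ 810.7 → 811 mm

573 × 811 mm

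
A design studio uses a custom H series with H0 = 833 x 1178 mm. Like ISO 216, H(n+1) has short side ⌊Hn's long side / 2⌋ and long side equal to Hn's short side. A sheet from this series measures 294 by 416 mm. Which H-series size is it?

H0: 833 × 1178 mm
H1: 589 × 833 mm
H2: 416 × 589 mm
H3: 294 × 416 mm
H4: 208 × 294 mm
→ matches H3.

H3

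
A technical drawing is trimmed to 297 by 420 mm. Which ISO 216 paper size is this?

A3 (297 × 420 mm)

Aspect ratio 420/297 ≈ 1.414 — close to the ISO √2 ≈ 1.414.
In the A-series (A0 area = 1 m²): A3 = 297 × 420 mm.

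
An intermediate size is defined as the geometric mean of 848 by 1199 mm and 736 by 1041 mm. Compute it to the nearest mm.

Short side: √(848 · 736) = √624128 ≈ 790.0 → 790 mm
Long side: √(1199 · 1041) = √1248159 ≈ 1117.2 → 1117 mm

790 × 1117 mm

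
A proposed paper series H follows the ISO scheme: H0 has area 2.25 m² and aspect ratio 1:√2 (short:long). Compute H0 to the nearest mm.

1261 × 1784 mm

Let the short side be w mm. Then w · w√2 = 2.25 m² = 2,250,000 mm².
w² = 2,250,000/√2, so w ≈ 1261.3 mm; long side = w√2 ≈ 1783.8 mm.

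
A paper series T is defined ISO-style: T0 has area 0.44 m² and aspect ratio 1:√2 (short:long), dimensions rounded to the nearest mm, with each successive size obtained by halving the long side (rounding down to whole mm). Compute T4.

Let T0's short side be w mm. w · w√2 = 0.44 m² = 440,000 mm², so w ≈ 557.8 mm and w√2 ≈ 788.8 mm → T0 = 558 × 789 mm.
T1: ⌊789/2⌋ × 558 = 394 × 558 mm
T2: ⌊558/2⌋ × 394 = 279 × 394 mm
T3: ⌊394/2⌋ × 279 = 197 × 279 mm
T4: ⌊279/2⌋ × 197 = 139 × 197 mm

139 × 197 mm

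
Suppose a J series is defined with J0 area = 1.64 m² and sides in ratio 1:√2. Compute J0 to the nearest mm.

Let the short side be w mm. Then w · w√2 = 1.64 m² = 1,640,000 mm².
w² = 1,640,000/√2, so w ≈ 1076.9 mm; long side = w√2 ≈ 1522.9 mm.

1077 × 1523 mm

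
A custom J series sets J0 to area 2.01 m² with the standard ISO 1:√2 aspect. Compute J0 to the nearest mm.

1192 × 1686 mm

Let the short side be w mm. Then w · w√2 = 2.01 m² = 2,010,000 mm².
w² = 2,010,000/√2, so w ≈ 1192.2 mm; long side = w√2 ≈ 1686.0 mm.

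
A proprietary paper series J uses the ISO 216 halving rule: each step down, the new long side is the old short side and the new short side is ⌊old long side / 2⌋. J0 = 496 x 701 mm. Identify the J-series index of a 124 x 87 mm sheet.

J0: 496 × 701 mm
J1: 350 × 496 mm
J2: 248 × 350 mm
J3: 175 × 248 mm
J4: 124 × 175 mm
J5: 87 × 124 mm
J6: 62 × 87 mm
→ matches J5.

J5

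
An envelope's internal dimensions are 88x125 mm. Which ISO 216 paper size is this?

Aspect ratio 125/88 ≈ 1.420 — close to the ISO √2 ≈ 1.414.
In the B-series (B0 = 1000 × 1414 mm): B7 = 88 × 125 mm.

B7 (88 × 125 mm)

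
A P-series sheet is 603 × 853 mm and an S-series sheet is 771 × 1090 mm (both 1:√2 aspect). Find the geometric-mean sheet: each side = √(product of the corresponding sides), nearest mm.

682 × 964 mm

Short side: √(603 · 771) = √464913 ≈ 681.8 → 682 mm
Long side: √(853 · 1090) = √929770 ≈ 964.2 → 964 mm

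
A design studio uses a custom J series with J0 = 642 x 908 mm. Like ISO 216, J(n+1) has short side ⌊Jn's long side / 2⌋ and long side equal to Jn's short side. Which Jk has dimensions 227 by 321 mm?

J0: 642 × 908 mm
J1: 454 × 642 mm
J2: 321 × 454 mm
J3: 227 × 321 mm
J4: 160 × 227 mm
→ matches J3.

J3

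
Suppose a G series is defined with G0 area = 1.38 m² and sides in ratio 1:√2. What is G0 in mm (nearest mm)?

988 × 1397 mm

Let the short side be w mm. Then w · w√2 = 1.38 m² = 1,380,000 mm².
w² = 1,380,000/√2, so w ≈ 987.8 mm; long side = w√2 ≈ 1397.0 mm.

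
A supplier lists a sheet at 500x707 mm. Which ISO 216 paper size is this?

Aspect ratio 707/500 ≈ 1.414 — close to the ISO √2 ≈ 1.414.
In the B-series (B0 = 1000 × 1414 mm): B2 = 500 × 707 mm.

B2 (500 × 707 mm)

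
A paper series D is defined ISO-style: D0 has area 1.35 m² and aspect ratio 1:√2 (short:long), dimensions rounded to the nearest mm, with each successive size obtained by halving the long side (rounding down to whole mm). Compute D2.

488 × 691 mm

Let D0's short side be w mm. w · w√2 = 1.35 m² = 1,350,000 mm², so w ≈ 977.0 mm and w√2 ≈ 1381.7 mm → D0 = 977 × 1382 mm.
D1: ⌊1382/2⌋ × 977 = 691 × 977 mm
D2: ⌊977/2⌋ × 691 = 488 × 691 mm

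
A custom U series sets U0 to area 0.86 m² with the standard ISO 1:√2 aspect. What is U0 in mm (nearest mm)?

Let the short side be w mm. Then w · w√2 = 0.86 m² = 860,000 mm².
w² = 860,000/√2, so w ≈ 779.8 mm; long side = w√2 ≈ 1102.8 mm.

780 × 1103 mm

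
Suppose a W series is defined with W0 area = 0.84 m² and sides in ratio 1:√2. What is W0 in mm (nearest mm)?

771 × 1090 mm

Let the short side be w mm. Then w · w√2 = 0.84 m² = 840,000 mm².
w² = 840,000/√2, so w ≈ 770.7 mm; long side = w√2 ≈ 1089.9 mm.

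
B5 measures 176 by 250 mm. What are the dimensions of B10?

B6: ⌊250/2⌋ × 176 = 125 × 176 mm
B7: ⌊176/2⌋ × 125 = 88 × 125 mm
B8: ⌊125/2⌋ × 88 = 62 × 88 mm
B9: ⌊88/2⌋ × 62 = 44 × 62 mm
B10: ⌊62/2⌋ × 44 = 31 × 44 mm

31 × 44 mm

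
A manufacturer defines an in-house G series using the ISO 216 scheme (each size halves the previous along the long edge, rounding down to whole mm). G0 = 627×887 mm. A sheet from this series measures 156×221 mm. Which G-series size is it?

G0: 627 × 887 mm
G1: 443 × 627 mm
G2: 313 × 443 mm
G3: 221 × 313 mm
G4: 156 × 221 mm
G5: 110 × 156 mm
→ matches G4.

G4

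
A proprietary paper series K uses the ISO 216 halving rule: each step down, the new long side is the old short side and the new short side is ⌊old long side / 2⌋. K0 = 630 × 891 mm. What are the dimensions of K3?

K1: ⌊891/2⌋ × 630 = 445 × 630 mm
K2: ⌊630/2⌋ × 445 = 315 × 445 mm
K3: ⌊445/2⌋ × 315 = 222 × 315 mm

222 × 315 mm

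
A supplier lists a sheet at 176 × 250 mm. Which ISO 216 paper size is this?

Aspect ratio 250/176 ≈ 1.420 — close to the ISO √2 ≈ 1.414.
In the B-series (B0 = 1000 × 1414 mm): B5 = 176 × 250 mm.

B5 (176 × 250 mm)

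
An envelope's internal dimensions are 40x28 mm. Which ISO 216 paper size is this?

Aspect ratio 40/28 ≈ 1.429 — close to the ISO √2 ≈ 1.414.
In the C-series (envelope sizes, between A and B): C10 = 28 × 40 mm.

C10 (28 × 40 mm)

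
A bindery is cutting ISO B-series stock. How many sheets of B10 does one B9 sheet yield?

2

Each ISO step halves the sheet: 1 × B9 → 2 × B10
From B9 to B10 is 1 halving step: 2^1 = 2.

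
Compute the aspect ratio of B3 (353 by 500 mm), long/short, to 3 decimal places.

500 / 353 = 1.416
ISO 216 targets √2 ≈ 1.414; the +0.002 deviation is from mm rounding.

1.416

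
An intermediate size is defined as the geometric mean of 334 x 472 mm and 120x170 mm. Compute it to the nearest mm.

Short side: √(334 · 120) = √40080 ≈ 200.2 → 200 mm
Long side: √(472 · 170) = √80240 ≈ 283.3 → 283 mm

200 × 283 mm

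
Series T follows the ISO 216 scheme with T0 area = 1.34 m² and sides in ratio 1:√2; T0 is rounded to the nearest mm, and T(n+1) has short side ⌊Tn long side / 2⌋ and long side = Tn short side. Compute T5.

Let T0's short side be w mm. w · w√2 = 1.34 m² = 1,340,000 mm², so w ≈ 973.4 mm and w√2 ≈ 1376.6 mm → T0 = 973 × 1377 mm.
T1: ⌊1377/2⌋ × 973 = 688 × 973 mm
T2: ⌊973/2⌋ × 688 = 486 × 688 mm
T3: ⌊688/2⌋ × 486 = 344 × 486 mm
T4: ⌊486/2⌋ × 344 = 243 × 344 mm
T5: ⌊344/2⌋ × 243 = 172 × 243 mm

172 × 243 mm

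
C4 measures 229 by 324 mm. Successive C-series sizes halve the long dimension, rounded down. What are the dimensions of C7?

81 × 114 mm

C5: ⌊324/2⌋ × 229 = 162 × 229 mm
C6: ⌊229/2⌋ × 162 = 114 × 162 mm
C7: ⌊162/2⌋ × 114 = 81 × 114 mm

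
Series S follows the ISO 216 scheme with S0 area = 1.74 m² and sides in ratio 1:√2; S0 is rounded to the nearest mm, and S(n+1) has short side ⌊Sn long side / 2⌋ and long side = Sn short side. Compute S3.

392 × 554 mm

Let S0's short side be w mm. w · w√2 = 1.74 m² = 1,740,000 mm², so w ≈ 1109.2 mm and w√2 ≈ 1568.7 mm → S0 = 1109 × 1569 mm.
S1: ⌊1569/2⌋ × 1109 = 784 × 1109 mm
S2: ⌊1109/2⌋ × 784 = 554 × 784 mm
S3: ⌊784/2⌋ × 554 = 392 × 554 mm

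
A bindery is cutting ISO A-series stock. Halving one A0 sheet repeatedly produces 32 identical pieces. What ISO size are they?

32 = 2^5, so 5 halving steps.
A0 → A1 → … → A5 after 5 steps.

A5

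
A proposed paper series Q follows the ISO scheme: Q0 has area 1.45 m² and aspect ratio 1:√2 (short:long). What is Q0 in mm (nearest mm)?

1013 × 1432 mm

Let the short side be w mm. Then w · w√2 = 1.45 m² = 1,450,000 mm².
w² = 1,450,000/√2, so w ≈ 1012.6 mm; long side = w√2 ≈ 1432.0 mm.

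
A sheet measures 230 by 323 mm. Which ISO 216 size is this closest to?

Aspect ratio 323/230 ≈ 1.404 — close to the ISO √2 ≈ 1.414.
In the C-series (envelope sizes, between A and B): C4 = 229 × 324 mm.
Off by 2 mm total — nearest standard size.

C4 (229 × 324 mm)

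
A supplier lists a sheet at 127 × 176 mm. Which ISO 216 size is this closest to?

B6 (125 × 176 mm)

Aspect ratio 176/127 ≈ 1.386 (ISO target is √2 ≈ 1.414).
In the B-series (B0 = 1000 × 1414 mm): B6 = 125 × 176 mm.
Off by 2 mm total — nearest standard size.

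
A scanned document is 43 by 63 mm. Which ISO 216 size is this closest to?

B9 (44 × 62 mm)

Aspect ratio 63/43 ≈ 1.465 (ISO target is √2 ≈ 1.414).
In the B-series (B0 = 1000 × 1414 mm): B9 = 44 × 62 mm.
Off by 2 mm total — nearest standard size.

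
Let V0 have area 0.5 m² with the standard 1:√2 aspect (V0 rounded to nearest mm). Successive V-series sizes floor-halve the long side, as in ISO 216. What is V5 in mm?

Let V0's short side be w mm. w · w√2 = 0.5 m² = 500,000 mm², so w ≈ 594.6 mm and w√2 ≈ 840.9 mm → V0 = 595 × 841 mm.
V1: ⌊841/2⌋ × 595 = 420 × 595 mm
V2: ⌊595/2⌋ × 420 = 297 × 420 mm
V3: ⌊420/2⌋ × 297 = 210 × 297 mm
V4: ⌊297/2⌋ × 210 = 148 × 210 mm
V5: ⌊210/2⌋ × 148 = 105 × 148 mm

105 × 148 mm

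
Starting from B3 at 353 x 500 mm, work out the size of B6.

B4: ⌊500/2⌋ × 353 = 250 × 353 mm
B5: ⌊353/2⌋ × 250 = 176 × 250 mm
B6: ⌊250/2⌋ × 176 = 125 × 176 mm

125 × 176 mm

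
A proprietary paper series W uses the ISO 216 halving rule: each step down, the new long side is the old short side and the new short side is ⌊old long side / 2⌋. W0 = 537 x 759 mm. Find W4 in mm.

W1: ⌊759/2⌋ × 537 = 379 × 537 mm
W2: ⌊537/2⌋ × 379 = 268 × 379 mm
W3: ⌊379/2⌋ × 268 = 189 × 268 mm
W4: ⌊268/2⌋ × 189 = 134 × 189 mm

134 × 189 mm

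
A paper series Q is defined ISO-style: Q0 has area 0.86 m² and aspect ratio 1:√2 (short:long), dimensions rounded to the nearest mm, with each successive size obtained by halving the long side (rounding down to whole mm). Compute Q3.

275 × 390 mm

Let Q0's short side be w mm. w · w√2 = 0.86 m² = 860,000 mm², so w ≈ 779.8 mm and w√2 ≈ 1102.8 mm → Q0 = 780 × 1103 mm.
Q1: ⌊1103/2⌋ × 780 = 551 × 780 mm
Q2: ⌊780/2⌋ × 551 = 390 × 551 mm
Q3: ⌊551/2⌋ × 390 = 275 × 390 mm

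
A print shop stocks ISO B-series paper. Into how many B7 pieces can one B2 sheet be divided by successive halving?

32

Each ISO step halves the sheet: 1 × B2 → 2 × B3 → 4 × B4 → 8 × B5 → …
From B2 to B7 is 5 halving steps: 2^5 = 32.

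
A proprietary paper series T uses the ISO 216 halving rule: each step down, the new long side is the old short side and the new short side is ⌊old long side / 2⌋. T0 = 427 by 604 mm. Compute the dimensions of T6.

53 × 75 mm

T1: ⌊604/2⌋ × 427 = 302 × 427 mm
T2: ⌊427/2⌋ × 302 = 213 × 302 mm
T3: ⌊302/2⌋ × 213 = 151 × 213 mm
T4: ⌊213/2⌋ × 151 = 106 × 151 mm
T5: ⌊151/2⌋ × 106 = 75 × 106 mm
T6: ⌊106/2⌋ × 75 = 53 × 75 mm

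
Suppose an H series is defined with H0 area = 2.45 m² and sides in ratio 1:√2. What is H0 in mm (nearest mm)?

Let the short side be w mm. Then w · w√2 = 2.45 m² = 2,450,000 mm².
w² = 2,450,000/√2, so w ≈ 1316.2 mm; long side = w√2 ≈ 1861.4 mm.

1316 × 1861 mm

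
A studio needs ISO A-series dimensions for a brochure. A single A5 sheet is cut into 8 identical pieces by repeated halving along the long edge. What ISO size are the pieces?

A8

8 = 2^3, so 3 halving steps.
A5 → A6 → … → A8 after 3 steps.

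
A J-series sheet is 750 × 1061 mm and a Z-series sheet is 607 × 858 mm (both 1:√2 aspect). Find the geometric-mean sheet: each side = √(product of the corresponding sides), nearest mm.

Short side: √(750 · 607) = √455250 ≈ 674.7 → 675 mm
Long side: √(1061 · 858) = √910338 ≈ 954.1 → 954 mm

675 × 954 mm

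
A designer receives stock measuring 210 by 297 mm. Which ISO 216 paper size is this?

Aspect ratio 297/210 ≈ 1.414 — close to the ISO √2 ≈ 1.414.
In the A-series (A0 area = 1 m²): A4 = 210 × 297 mm.

A4 (210 × 297 mm)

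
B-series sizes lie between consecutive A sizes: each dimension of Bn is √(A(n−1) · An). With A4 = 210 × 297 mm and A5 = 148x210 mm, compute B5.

176 × 250 mm

Short side: √(210 · 148) = √31080 ≈ 176.3 → 176 mm
Long side: √(297 · 210) = √62370 ≈ 249.7 → 250 mm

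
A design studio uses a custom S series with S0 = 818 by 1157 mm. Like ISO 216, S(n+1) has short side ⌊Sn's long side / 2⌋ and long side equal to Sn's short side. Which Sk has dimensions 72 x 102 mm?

S7

S0: 818 × 1157 mm
S1: 578 × 818 mm
S2: 409 × 578 mm
S3: 289 × 409 mm
S4: 204 × 289 mm
S5: 144 × 204 mm
S6: 102 × 144 mm
S7: 72 × 102 mm
S8: 51 × 72 mm
→ matches S7.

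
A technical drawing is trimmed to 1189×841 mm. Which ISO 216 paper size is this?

A0 (841 × 1189 mm)

Aspect ratio 1189/841 ≈ 1.414 — close to the ISO √2 ≈ 1.414.
In the A-series (A0 area = 1 m²): A0 = 841 × 1189 mm.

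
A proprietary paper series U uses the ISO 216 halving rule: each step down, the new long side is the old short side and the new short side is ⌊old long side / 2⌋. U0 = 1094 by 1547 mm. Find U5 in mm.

193 × 273 mm

U1: ⌊1547/2⌋ × 1094 = 773 × 1094 mm
U2: ⌊1094/2⌋ × 773 = 547 × 773 mm
U3: ⌊773/2⌋ × 547 = 386 × 547 mm
U4: ⌊547/2⌋ × 386 = 273 × 386 mm
U5: ⌊386/2⌋ × 273 = 193 × 273 mm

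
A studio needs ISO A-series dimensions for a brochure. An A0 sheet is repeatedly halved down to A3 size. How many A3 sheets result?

Each ISO step halves the sheet: 1 × A0 → 2 × A1 → 4 × A2 → 8 × A3
From A0 to A3 is 3 halving steps: 2^3 = 8.

8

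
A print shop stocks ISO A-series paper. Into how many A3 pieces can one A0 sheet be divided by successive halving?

8

Each ISO step halves the sheet: 1 × A0 → 2 × A1 → 4 × A2 → 8 × A3
From A0 to A3 is 3 halving steps: 2^3 = 8.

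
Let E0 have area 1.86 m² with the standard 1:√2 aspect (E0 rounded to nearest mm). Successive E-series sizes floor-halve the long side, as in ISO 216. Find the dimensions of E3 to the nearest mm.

Let E0's short side be w mm. w · w√2 = 1.86 m² = 1,860,000 mm², so w ≈ 1146.8 mm and w√2 ≈ 1621.9 mm → E0 = 1147 × 1622 mm.
E1: ⌊1622/2⌋ × 1147 = 811 × 1147 mm
E2: ⌊1147/2⌋ × 811 = 573 × 811 mm
E3: ⌊811/2⌋ × 573 = 405 × 573 mm

405 × 573 mm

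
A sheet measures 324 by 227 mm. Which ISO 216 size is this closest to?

Aspect ratio 324/227 ≈ 1.427 — close to the ISO √2 ≈ 1.414.
In the C-series (envelope sizes, between A and B): C4 = 229 × 324 mm.
Off by 2 mm total — nearest standard size.

C4 (229 × 324 mm)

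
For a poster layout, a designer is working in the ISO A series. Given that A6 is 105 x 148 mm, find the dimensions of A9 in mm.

37 × 52 mm

A7: ⌊148/2⌋ × 105 = 74 × 105 mm
A8: ⌊105/2⌋ × 74 = 52 × 74 mm
A9: ⌊74/2⌋ × 52 = 37 × 52 mm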